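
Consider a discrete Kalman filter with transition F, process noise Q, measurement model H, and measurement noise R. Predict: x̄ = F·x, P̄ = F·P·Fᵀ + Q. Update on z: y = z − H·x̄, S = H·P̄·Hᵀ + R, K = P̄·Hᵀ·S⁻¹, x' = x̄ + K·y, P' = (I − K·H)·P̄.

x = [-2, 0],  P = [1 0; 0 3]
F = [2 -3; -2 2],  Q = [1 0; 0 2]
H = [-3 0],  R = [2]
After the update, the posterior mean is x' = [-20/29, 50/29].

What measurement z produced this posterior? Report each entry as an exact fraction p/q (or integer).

x̄ = F·x = [-4, 4]
P̄ = F·P·Fᵀ + Q = [32 -22; -22 18]
S = H·P̄·Hᵀ + R = [290]
K = P̄·Hᵀ·S⁻¹ = [-48/145; 33/145]
x' − x̄ = [96/29, -66/29] = K·y
y = (KᵀK)⁻¹·Kᵀ·(x' − x̄) = [-10]
z = y + H·x̄ = [-10] + [12] = [2]

z = [2]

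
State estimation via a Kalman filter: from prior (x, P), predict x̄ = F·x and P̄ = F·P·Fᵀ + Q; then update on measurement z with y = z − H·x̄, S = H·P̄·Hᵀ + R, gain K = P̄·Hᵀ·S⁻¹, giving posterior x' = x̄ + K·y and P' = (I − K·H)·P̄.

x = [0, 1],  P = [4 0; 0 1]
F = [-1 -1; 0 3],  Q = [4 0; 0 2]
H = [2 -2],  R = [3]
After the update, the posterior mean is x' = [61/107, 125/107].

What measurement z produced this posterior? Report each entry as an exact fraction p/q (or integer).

x̄ = F·x = [-1, 3]
P̄ = F·P·Fᵀ + Q = [9 -3; -3 11]
S = H·P̄·Hᵀ + R = [107]
K = P̄·Hᵀ·S⁻¹ = [24/107; -28/107]
x' − x̄ = [168/107, -196/107] = K·y
y = (KᵀK)⁻¹·Kᵀ·(x' − x̄) = [7]
z = y + H·x̄ = [7] + [-8] = [-1]

z = [-1]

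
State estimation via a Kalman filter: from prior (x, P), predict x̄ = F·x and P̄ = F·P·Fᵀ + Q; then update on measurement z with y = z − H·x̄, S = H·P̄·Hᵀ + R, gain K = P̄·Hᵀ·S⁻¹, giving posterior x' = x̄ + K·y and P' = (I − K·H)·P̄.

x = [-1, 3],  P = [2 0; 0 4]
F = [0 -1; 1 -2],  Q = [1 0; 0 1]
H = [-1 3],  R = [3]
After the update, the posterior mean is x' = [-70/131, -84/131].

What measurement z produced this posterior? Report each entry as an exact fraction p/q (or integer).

z = [-1]

x̄ = F·x = [-3, -7]
P̄ = F·P·Fᵀ + Q = [5 8; 8 19]
S = H·P̄·Hᵀ + R = [131]
K = P̄·Hᵀ·S⁻¹ = [19/131; 49/131]
x' − x̄ = [323/131, 833/131] = K·y
y = (KᵀK)⁻¹·Kᵀ·(x' − x̄) = [17]
z = y + H·x̄ = [17] + [-18] = [-1]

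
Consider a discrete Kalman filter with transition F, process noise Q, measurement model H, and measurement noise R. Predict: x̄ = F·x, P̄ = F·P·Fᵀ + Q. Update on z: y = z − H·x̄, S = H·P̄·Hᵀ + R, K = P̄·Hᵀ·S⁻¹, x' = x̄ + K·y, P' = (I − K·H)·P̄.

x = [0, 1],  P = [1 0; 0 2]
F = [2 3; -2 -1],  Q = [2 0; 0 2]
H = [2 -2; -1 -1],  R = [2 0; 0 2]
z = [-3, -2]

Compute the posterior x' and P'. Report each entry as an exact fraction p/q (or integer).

x̄ = F·x = [3, -1]
P̄ = F·P·Fᵀ + Q = [24 -10; -10 8]
y = z − H·x̄ = [-11, 0]
S = H·P̄·Hᵀ + R = [210 -32; -32 14]
K = P̄·Hᵀ·S⁻¹ = [126/479 -191/479; -110/479 -183/479]
x' = x̄ + K·y = [51/479, 731/479]
P' = (I − K·H)·P̄ = [254/479 128/479; 128/479 238/479]

x' = [51/479, 731/479]
P' = [254/479 128/479; 128/479 238/479]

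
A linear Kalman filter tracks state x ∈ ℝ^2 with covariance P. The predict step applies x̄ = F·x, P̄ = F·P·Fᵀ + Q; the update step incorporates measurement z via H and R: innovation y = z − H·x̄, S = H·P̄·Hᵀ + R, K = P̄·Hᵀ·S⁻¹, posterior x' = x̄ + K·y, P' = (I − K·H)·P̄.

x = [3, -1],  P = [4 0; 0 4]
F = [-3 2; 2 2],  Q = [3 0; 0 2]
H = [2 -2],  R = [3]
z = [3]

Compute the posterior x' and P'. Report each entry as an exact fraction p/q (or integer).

x̄ = F·x = [-11, 4]
P̄ = F·P·Fᵀ + Q = [55 -8; -8 34]
y = z − H·x̄ = [33]
S = H·P̄·Hᵀ + R = [423]
K = P̄·Hᵀ·S⁻¹ = [14/47; -28/141]
x' = x̄ + K·y = [-55/47, -120/47]
P' = (I − K·H)·P̄ = [821/47 800/47; 800/47 814/47]

x' = [-55/47, -120/47]
P' = [821/47 800/47; 800/47 814/47]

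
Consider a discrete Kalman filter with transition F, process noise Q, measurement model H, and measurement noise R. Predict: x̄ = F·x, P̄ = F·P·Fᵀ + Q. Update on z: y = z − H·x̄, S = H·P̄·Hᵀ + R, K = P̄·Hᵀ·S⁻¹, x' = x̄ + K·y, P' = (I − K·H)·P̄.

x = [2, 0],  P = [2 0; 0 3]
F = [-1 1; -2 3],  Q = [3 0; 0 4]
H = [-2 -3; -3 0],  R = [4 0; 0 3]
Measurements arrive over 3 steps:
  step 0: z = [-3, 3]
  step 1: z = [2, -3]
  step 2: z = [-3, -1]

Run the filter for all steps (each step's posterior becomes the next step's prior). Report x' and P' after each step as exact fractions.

step 0: x' = [-1999/2250, 1688/1125], P' = [1319/4500 -403/2250; -403/2250 611/1125]
step 1: x' = [2518153/3014452, -716556/753613], P' = [439409/1507226 -133178/753613; -133178/753613 401280/753613]
step 2: x' = [333802321/998714310, 102401729/166452385], P' = [145578523/499357155 -29412166/166452385; -29412166/166452385 88606196/166452385]

step 0: x̄ = F·x = [-2, -4]
step 0: P̄ = F·P·Fᵀ + Q = [8 13; 13 39]
step 0: y = z − H·x̄ = [-19, -3]
step 0: S = H·P̄·Hᵀ + R = [543 165; 165 75]
step 0: K = P̄·Hᵀ·S⁻¹ = [-11/900 -1319/4500; -143/450 403/2250]
step 0: x' = x̄ + K·y = [-1999/2250, 1688/1125]
step 0: P' = (I − K·H)·P̄ = [1319/4500 -403/2250; -403/2250 611/1125]
step 1: x̄ = F·x = [43/18, 7063/1125]
step 1: P̄ = F·P·Fᵀ + Q = [151/36 28/9; 28/9 13736/1125]
step 1: y = z − H·x̄ = [28814/1125, 25/6]
step 1: S = H·P̄·Hᵀ + R = [188999/1125 319/6; 319/6 163/4]
step 1: K = P̄·Hᵀ·S⁻¹ = [-39875/3014452 -439409/1507226; -234371/753613 133178/753613]
step 1: x' = x̄ + K·y = [2518153/3014452, -716556/753613]
step 1: P' = (I − K·H)·P̄ = [439409/1507226 -133178/753613; -133178/753613 401280/753613]
step 2: x̄ = F·x = [-5384377/3014452, -973927/215318]
step 2: P̄ = F·P·Fᵀ + Q = [6296359/1507226 329877/107659; 329877/107659 1300418/107659]
step 2: y = z − H·x̄ = [-15179261/753613, -19167583/3014452]
step 2: S = H·P̄·Hᵀ + R = [125243172/753613 39671328/753613; 39671328/753613 61188909/1507226]
step 2: K = P̄·Hᵀ·S⁻¹ = [-6611888/499357155 -145578523/499357155; -51748564/166452385 29412166/166452385]
step 2: x' = x̄ + K·y = [333802321/998714310, 102401729/166452385]
step 2: P' = (I − K·H)·P̄ = [145578523/499357155 -29412166/166452385; -29412166/166452385 88606196/166452385]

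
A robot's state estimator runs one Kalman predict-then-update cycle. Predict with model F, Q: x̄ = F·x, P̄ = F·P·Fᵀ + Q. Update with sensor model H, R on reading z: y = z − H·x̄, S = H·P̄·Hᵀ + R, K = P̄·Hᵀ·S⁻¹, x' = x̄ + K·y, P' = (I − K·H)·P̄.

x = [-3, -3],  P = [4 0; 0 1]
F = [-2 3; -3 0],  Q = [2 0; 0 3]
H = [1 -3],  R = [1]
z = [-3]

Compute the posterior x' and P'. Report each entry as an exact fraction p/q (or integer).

x' = [-384/47, -396/235]
P' = [864/47 291/47; 291/47 516/235]

x̄ = F·x = [-3, 9]
P̄ = F·P·Fᵀ + Q = [27 24; 24 39]
y = z − H·x̄ = [27]
S = H·P̄·Hᵀ + R = [235]
K = P̄·Hᵀ·S⁻¹ = [-9/47; -93/235]
x' = x̄ + K·y = [-384/47, -396/235]
P' = (I − K·H)·P̄ = [864/47 291/47; 291/47 516/235]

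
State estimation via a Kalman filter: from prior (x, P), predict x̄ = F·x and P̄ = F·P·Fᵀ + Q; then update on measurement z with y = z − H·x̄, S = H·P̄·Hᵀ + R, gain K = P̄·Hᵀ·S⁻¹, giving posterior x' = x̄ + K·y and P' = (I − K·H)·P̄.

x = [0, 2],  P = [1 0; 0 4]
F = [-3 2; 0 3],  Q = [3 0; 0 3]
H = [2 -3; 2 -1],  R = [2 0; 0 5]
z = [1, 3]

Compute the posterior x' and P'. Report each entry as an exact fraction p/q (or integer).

x' = [19676/9251, 10449/9251]
P' = [24532/9251 17784/9251; 17784/9251 14838/9251]

x̄ = F·x = [4, 6]
P̄ = F·P·Fᵀ + Q = [28 24; 24 39]
y = z − H·x̄ = [11, 1]
S = H·P̄·Hᵀ + R = [177 37; 37 60]
K = P̄·Hᵀ·S⁻¹ = [-2144/9251 6256/9251; -4473/9251 4146/9251]
x' = x̄ + K·y = [19676/9251, 10449/9251]
P' = (I − K·H)·P̄ = [24532/9251 17784/9251; 17784/9251 14838/9251]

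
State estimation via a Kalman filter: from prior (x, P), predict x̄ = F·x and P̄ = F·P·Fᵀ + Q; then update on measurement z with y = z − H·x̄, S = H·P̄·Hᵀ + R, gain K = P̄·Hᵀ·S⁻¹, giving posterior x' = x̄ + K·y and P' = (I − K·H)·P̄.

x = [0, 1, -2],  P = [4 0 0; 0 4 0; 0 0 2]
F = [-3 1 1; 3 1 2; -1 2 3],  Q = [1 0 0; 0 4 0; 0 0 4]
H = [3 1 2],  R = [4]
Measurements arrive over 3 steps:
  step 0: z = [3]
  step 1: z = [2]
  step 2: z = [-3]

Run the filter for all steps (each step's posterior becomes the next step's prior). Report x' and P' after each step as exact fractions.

step 0: x̄ = F·x = [-1, -3, -4]
step 0: P̄ = F·P·Fᵀ + Q = [43 -28 26; -28 52 8; 26 8 42]
step 0: y = z − H·x̄ = [17]
step 0: S = H·P̄·Hᵀ + R = [787]
step 0: K = P̄·Hᵀ·S⁻¹ = [153/787; -16/787; 170/787]
step 0: x' = x̄ + K·y = [1814/787, -2633/787, -258/787]
step 0: P' = (I − K·H)·P̄ = [10432/787 -19588/787 -5548/787; -19588/787 40668/787 9016/787; -5548/787 9016/787 4154/787]
step 1: x̄ = F·x = [-8333/787, 2293/787, -7854/787]
step 1: P̄ = F·P·Fᵀ + Q = [308345/787 -1220/787 362770/787; -1220/787 6280/787 1300/787; 362770/787 1300/787 433470/787]
step 1: y = z − H·x̄ = [39988/787]
step 1: S = H·P̄·Hᵀ + R = [8869533/787]
step 1: K = P̄·Hᵀ·S⁻¹ = [549785/2956511; 1740/2956511; 1956550/8869533]
step 1: x' = x̄ + K·y = [-3369509/2956511, 8702489/2956511, 10898614/8869533]
step 1: P' = (I − K·H)·P̄ = [6143260/2956511 -8229760/2956511 -4000440/2956511; -8229760/2956511 23580440/2956511 557900/2956511; -4000440/2956511 557900/2956511 21078230/8869533]
step 2: x̄ = F·x = [67331662/8869533, 17579114/8869533, 31673101/2956511]
step 2: P̄ = F·P·Fᵀ + Q = [490048103/8869533 -11945180/8869533 187071110/2956511; -11945180/8869533 70943672/8869533 5640980/2956511; 187071110/2956511 5640980/2956511 239142234/2956511]
step 2: y = z − H·x̄ = [-436221305/8869533]
step 2: S = H·P̄·Hᵀ + R = [14117142179/8869533]
step 2: K = P̄·Hᵀ·S⁻¹ = [368660827/2016734597; 68954012/14117142179; 3135416334/14117142179]
step 2: x' = x̄ + K·y = [-2821751137/2016734597, 24588401962/14117142179, -2969084701/14117142179]
step 2: P' = (I − K·H)·P̄ = [4162713636/2016734597 -5582131648/2016734597 -2715682976/2016734597; -5582131648/2016734597 112381029368/14117142179 2559775644/14117142179; -2715682976/2016734597 2559775644/14117142179 33505616094/14117142179]

step 0: x' = [1814/787, -2633/787, -258/787], P' = [10432/787 -19588/787 -5548/787; -19588/787 40668/787 9016/787; -5548/787 9016/787 4154/787]
step 1: x' = [-3369509/2956511, 8702489/2956511, 10898614/8869533], P' = [6143260/2956511 -8229760/2956511 -4000440/2956511; -8229760/2956511 23580440/2956511 557900/2956511; -4000440/2956511 557900/2956511 21078230/8869533]
step 2: x' = [-2821751137/2016734597, 24588401962/14117142179, -2969084701/14117142179], P' = [4162713636/2016734597 -5582131648/2016734597 -2715682976/2016734597; -5582131648/2016734597 112381029368/14117142179 2559775644/14117142179; -2715682976/2016734597 2559775644/14117142179 33505616094/14117142179]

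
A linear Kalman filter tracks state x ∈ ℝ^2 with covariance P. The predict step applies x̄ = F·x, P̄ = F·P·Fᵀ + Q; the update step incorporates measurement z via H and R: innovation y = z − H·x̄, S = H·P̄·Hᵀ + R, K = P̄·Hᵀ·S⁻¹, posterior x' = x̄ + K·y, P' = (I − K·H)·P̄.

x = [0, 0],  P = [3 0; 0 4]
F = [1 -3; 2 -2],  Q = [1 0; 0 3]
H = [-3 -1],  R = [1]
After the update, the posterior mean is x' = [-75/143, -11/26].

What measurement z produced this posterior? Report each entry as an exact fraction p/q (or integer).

x̄ = F·x = [0, 0]
P̄ = F·P·Fᵀ + Q = [40 30; 30 31]
S = H·P̄·Hᵀ + R = [572]
K = P̄·Hᵀ·S⁻¹ = [-75/286; -11/52]
x' − x̄ = [-75/143, -11/26] = K·y
y = (KᵀK)⁻¹·Kᵀ·(x' − x̄) = [2]
z = y + H·x̄ = [2] + [0] = [2]

z = [2]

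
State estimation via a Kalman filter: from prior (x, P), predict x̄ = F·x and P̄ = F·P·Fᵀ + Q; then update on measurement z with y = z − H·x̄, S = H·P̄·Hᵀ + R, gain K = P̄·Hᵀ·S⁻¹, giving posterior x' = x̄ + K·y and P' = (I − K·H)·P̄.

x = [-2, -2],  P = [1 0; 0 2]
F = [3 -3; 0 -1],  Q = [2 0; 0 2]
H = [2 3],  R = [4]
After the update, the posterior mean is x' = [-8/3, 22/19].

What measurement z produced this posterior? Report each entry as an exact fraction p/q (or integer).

z = [-2]

x̄ = F·x = [0, 2]
P̄ = F·P·Fᵀ + Q = [29 6; 6 4]
S = H·P̄·Hᵀ + R = [228]
K = P̄·Hᵀ·S⁻¹ = [1/3; 2/19]
x' − x̄ = [-8/3, -16/19] = K·y
y = (KᵀK)⁻¹·Kᵀ·(x' − x̄) = [-8]
z = y + H·x̄ = [-8] + [6] = [-2]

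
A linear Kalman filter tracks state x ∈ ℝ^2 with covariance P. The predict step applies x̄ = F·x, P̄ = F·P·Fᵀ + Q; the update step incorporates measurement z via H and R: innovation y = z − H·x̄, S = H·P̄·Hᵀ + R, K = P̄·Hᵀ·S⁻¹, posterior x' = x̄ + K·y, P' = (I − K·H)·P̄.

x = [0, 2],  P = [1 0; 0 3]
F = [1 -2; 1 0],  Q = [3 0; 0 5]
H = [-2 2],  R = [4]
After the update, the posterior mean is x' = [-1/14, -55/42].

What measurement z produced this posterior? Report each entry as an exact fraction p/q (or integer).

x̄ = F·x = [-4, 0]
P̄ = F·P·Fᵀ + Q = [16 1; 1 6]
S = H·P̄·Hᵀ + R = [84]
K = P̄·Hᵀ·S⁻¹ = [-5/14; 5/42]
x' − x̄ = [55/14, -55/42] = K·y
y = (KᵀK)⁻¹·Kᵀ·(x' − x̄) = [-11]
z = y + H·x̄ = [-11] + [8] = [-3]

z = [-3]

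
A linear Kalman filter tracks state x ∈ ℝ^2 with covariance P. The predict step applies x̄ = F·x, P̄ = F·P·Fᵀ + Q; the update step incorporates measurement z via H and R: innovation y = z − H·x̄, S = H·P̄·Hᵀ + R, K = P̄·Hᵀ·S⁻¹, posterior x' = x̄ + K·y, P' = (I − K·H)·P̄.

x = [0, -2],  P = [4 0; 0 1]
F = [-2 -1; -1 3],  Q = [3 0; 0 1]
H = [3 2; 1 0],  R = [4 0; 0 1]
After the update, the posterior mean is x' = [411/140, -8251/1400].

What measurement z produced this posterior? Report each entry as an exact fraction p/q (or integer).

x̄ = F·x = [2, -6]
P̄ = F·P·Fᵀ + Q = [20 5; 5 14]
S = H·P̄·Hᵀ + R = [300 70; 70 21]
K = P̄·Hᵀ·S⁻¹ = [1/20 11/14; 79/200 -151/140]
x' − x̄ = [131/140, 149/1400] = K·y
y = (KᵀK)⁻¹·Kᵀ·(x' − x̄) = [3, 1]
z = y + H·x̄ = [3, 1] + [-6, 2] = [-3, 3]

z = [-3, 3]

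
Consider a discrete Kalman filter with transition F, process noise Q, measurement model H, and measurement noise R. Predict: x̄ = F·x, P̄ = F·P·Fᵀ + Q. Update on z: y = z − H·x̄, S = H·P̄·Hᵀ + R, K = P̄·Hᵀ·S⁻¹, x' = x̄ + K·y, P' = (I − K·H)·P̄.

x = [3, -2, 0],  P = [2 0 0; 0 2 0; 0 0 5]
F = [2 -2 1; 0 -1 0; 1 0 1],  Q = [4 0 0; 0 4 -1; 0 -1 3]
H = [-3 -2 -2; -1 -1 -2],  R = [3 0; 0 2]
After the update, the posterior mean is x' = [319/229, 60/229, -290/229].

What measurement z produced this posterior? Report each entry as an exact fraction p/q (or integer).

x̄ = F·x = [10, 2, 3]
P̄ = F·P·Fᵀ + Q = [25 4 9; 4 6 -1; 9 -1 10]
S = H·P̄·Hᵀ + R = [440 213; 213 113]
K = P̄·Hᵀ·S⁻¹ = [-1402/4351 833/4351; -782/4351 1166/4351; 879/4351 -2735/4351]
x' − x̄ = [-1971/229, -398/229, -977/229] = K·y
y = (KᵀK)⁻¹·Kᵀ·(x' − x̄) = [38, 19]
z = y + H·x̄ = [38, 19] + [-40, -18] = [-2, 1]

z = [-2, 1]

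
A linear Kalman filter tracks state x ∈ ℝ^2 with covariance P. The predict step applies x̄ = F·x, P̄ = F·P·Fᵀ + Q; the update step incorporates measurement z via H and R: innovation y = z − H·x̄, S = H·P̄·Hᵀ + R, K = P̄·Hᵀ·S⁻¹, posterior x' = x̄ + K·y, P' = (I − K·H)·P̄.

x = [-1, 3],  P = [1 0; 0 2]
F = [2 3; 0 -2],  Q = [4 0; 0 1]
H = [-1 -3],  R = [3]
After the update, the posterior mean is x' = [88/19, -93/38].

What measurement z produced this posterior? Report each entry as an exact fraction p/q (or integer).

z = [2]

x̄ = F·x = [7, -6]
P̄ = F·P·Fᵀ + Q = [26 -12; -12 9]
S = H·P̄·Hᵀ + R = [38]
K = P̄·Hᵀ·S⁻¹ = [5/19; -15/38]
x' − x̄ = [-45/19, 135/38] = K·y
y = (KᵀK)⁻¹·Kᵀ·(x' − x̄) = [-9]
z = y + H·x̄ = [-9] + [11] = [2]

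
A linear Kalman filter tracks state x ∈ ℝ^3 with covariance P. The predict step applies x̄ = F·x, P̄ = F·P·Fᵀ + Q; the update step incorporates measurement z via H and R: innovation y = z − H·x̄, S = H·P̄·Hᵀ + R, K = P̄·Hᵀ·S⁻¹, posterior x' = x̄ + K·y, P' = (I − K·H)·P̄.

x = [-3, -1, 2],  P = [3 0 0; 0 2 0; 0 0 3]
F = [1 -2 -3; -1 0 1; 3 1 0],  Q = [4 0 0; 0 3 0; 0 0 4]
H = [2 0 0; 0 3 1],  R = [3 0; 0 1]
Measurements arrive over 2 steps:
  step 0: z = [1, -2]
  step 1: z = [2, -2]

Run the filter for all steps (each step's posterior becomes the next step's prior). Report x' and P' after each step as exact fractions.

step 0: x̄ = F·x = [-7, 5, -10]
step 0: P̄ = F·P·Fᵀ + Q = [42 -12 5; -12 9 -9; 5 -9 33]
step 0: y = z − H·x̄ = [15, -7]
step 0: S = H·P̄·Hᵀ + R = [171 -62; -62 61]
step 0: K = P̄·Hᵀ·S⁻¹ = [3202/6587 -93/6587; -348/6587 1590/6587; 982/6587 1646/6587]
step 0: x' = x̄ + K·y = [2572/6587, 16585/6587, -62662/6587]
step 0: P' = (I − K·H)·P̄ = [4803/6587 -522/6587 1473/6587; -522/6587 22311/6587 -65343/6587; 1473/6587 -65343/6587 197675/6587]
step 1: x̄ = F·x = [22484/941, -65234/6587, 24301/6587]
step 1: P̄ = F·P·Fᵀ + Q = [158372/941 -66042/941 22167/941; -66042/941 219293/6587 -74811/6587; 22167/941 -74811/6587 88754/6587]
step 1: y = z − H·x̄ = [-43086/941, 158227/6587]
step 1: S = H·P̄·Hᵀ + R = [636311/941 -351918/941; -351918/941 1620112/6587]
step 1: K = P̄·Hᵀ·S⁻¹ = [42347917/87126002 -3695139/174252004; -2337606/43563001 12123651/43563001; 12793923/87126002 24314015/174252004]
step 1: x' = x̄ + K·y = [196761913/174252004, -33167335/43563001, 55303791/174252004]
step 1: P' = (I − K·H)·P̄ = [127043751/174252004 -3506409/43563001 38381769/174252004; -3506409/43563001 49009531/43563001 -134904942/43563001; 38381769/174252004 -134904942/43563001 1643173319/174252004]

step 0: x' = [2572/6587, 16585/6587, -62662/6587], P' = [4803/6587 -522/6587 1473/6587; -522/6587 22311/6587 -65343/6587; 1473/6587 -65343/6587 197675/6587]
step 1: x' = [196761913/174252004, -33167335/43563001, 55303791/174252004], P' = [127043751/174252004 -3506409/43563001 38381769/174252004; -3506409/43563001 49009531/43563001 -134904942/43563001; 38381769/174252004 -134904942/43563001 1643173319/174252004]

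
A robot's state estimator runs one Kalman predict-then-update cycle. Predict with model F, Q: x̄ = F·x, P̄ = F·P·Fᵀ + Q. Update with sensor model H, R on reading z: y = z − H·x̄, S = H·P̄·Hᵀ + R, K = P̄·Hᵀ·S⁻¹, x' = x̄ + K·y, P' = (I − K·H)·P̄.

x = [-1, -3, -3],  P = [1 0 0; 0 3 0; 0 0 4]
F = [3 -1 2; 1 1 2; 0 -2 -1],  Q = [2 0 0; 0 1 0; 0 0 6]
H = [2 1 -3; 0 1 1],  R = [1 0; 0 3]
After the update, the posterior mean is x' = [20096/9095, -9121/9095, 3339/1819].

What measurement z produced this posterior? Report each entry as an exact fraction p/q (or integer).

z = [-2, 1]

x̄ = F·x = [-6, -10, 9]
P̄ = F·P·Fᵀ + Q = [30 16 -2; 16 21 -14; -2 -14 22]
S = H·P̄·Hᵀ + R = [512 11; 11 18]
K = P̄·Hᵀ·S⁻¹ = [1322/9095 6266/9095; 1633/9095 2539/9095; -320/1819 1004/1819]
x' − x̄ = [74666/9095, 81829/9095, -13032/1819] = K·y
y = (KᵀK)⁻¹·Kᵀ·(x' − x̄) = [47, 2]
z = y + H·x̄ = [47, 2] + [-49, -1] = [-2, 1]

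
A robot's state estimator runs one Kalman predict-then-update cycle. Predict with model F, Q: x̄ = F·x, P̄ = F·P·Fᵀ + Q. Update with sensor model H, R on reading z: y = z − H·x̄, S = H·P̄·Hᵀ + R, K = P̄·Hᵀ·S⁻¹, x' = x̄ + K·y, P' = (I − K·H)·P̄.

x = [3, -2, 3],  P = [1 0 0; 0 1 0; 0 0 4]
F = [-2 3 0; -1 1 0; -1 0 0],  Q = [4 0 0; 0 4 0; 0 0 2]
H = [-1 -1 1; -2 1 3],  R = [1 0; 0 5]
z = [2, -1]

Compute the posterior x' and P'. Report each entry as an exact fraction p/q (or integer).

x̄ = F·x = [-12, -5, -3]
P̄ = F·P·Fᵀ + Q = [17 5 2; 5 6 1; 2 1 3]
y = z − H·x̄ = [-12, -11]
S = H·P̄·Hᵀ + R = [31 30; 30 68]
K = P̄·Hᵀ·S⁻¹ = [-335/604 -113/1208; -325/604 269/1208; -45/302 93/604]
x' = x̄ + K·y = [-5213/1208, -1199/1208, -1755/604]
P' = (I − K·H)·P̄ = [4537/1208 -773/1208 1547/604; -773/1208 1017/1208 -203/604; 1547/604 -203/604 627/302]

x' = [-5213/1208, -1199/1208, -1755/604]
P' = [4537/1208 -773/1208 1547/604; -773/1208 1017/1208 -203/604; 1547/604 -203/604 627/302]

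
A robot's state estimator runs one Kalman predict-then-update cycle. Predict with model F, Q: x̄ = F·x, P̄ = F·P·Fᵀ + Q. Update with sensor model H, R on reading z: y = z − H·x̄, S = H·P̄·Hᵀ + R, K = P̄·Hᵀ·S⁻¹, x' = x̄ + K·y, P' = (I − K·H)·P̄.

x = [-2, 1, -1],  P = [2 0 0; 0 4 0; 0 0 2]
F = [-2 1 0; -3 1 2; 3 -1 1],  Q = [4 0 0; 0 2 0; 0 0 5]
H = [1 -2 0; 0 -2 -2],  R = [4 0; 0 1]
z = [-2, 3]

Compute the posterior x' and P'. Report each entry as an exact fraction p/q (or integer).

x̄ = F·x = [5, 5, -8]
P̄ = F·P·Fᵀ + Q = [16 16 -16; 16 32 -18; -16 -18 29]
y = z − H·x̄ = [3, -3]
S = H·P̄·Hᵀ + R = [84 56; 56 101]
K = P̄·Hᵀ·S⁻¹ = [-404/1337 32/191; -820/1337 12/191; 813/1337 -106/191]
x' = x̄ + K·y = [4801/1337, 3973/1337, -6031/1337]
P' = (I − K·H)·P̄ = [14928/1337 8272/1337 -8384/1337; 8272/1337 5776/1337 -5818/1337; -8384/1337 -5818/1337 6189/1337]

x' = [4801/1337, 3973/1337, -6031/1337]
P' = [14928/1337 8272/1337 -8384/1337; 8272/1337 5776/1337 -5818/1337; -8384/1337 -5818/1337 6189/1337]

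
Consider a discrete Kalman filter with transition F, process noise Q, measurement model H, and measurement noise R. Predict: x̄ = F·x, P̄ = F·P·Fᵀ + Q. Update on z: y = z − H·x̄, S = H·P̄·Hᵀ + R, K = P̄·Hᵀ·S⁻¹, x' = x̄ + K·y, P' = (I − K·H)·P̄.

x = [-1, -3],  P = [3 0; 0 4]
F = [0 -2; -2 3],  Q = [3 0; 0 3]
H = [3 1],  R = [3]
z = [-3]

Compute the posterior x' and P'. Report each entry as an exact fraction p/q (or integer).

x̄ = F·x = [6, -7]
P̄ = F·P·Fᵀ + Q = [19 -24; -24 51]
y = z − H·x̄ = [-14]
S = H·P̄·Hᵀ + R = [81]
K = P̄·Hᵀ·S⁻¹ = [11/27; -7/27]
x' = x̄ + K·y = [8/27, -91/27]
P' = (I − K·H)·P̄ = [50/9 -139/9; -139/9 410/9]

x' = [8/27, -91/27]
P' = [50/9 -139/9; -139/9 410/9]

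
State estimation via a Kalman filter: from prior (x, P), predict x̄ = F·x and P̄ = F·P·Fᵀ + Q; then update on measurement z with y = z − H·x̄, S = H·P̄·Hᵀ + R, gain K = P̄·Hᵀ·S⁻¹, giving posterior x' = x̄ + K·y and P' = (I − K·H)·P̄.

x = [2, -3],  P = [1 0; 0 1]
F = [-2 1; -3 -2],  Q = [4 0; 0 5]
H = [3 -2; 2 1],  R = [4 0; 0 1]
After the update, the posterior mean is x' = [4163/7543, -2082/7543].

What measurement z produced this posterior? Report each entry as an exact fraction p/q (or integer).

x̄ = F·x = [-7, 0]
P̄ = F·P·Fᵀ + Q = [9 4; 4 18]
S = H·P̄·Hᵀ + R = [109 14; 14 71]
K = P̄·Hᵀ·S⁻¹ = [1041/7543 2132/7543; -2068/7543 3170/7543]
x' − x̄ = [56964/7543, -2082/7543] = K·y
y = (KᵀK)⁻¹·Kᵀ·(x' − x̄) = [24, 15]
z = y + H·x̄ = [24, 15] + [-21, -14] = [3, 1]

z = [3, 1]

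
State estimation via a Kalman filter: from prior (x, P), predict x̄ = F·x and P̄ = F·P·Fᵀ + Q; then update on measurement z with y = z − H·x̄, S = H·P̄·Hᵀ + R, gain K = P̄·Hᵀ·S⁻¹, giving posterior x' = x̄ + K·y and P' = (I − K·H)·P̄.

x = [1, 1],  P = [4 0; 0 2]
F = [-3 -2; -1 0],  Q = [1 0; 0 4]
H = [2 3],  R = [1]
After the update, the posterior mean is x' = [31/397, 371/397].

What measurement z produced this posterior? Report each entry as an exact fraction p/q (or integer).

x̄ = F·x = [-5, -1]
P̄ = F·P·Fᵀ + Q = [45 12; 12 8]
S = H·P̄·Hᵀ + R = [397]
K = P̄·Hᵀ·S⁻¹ = [126/397; 48/397]
x' − x̄ = [2016/397, 768/397] = K·y
y = (KᵀK)⁻¹·Kᵀ·(x' − x̄) = [16]
z = y + H·x̄ = [16] + [-13] = [3]

z = [3]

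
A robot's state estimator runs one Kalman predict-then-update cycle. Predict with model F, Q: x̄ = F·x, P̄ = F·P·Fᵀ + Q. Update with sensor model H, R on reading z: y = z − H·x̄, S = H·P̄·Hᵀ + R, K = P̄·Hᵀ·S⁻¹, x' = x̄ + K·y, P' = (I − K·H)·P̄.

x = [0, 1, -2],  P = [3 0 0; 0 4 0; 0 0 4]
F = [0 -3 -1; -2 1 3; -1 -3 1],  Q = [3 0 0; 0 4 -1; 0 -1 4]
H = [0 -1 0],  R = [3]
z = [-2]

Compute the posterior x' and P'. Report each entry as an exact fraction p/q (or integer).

x̄ = F·x = [-1, -5, -5]
P̄ = F·P·Fᵀ + Q = [43 -24 32; -24 56 5; 32 5 47]
y = z − H·x̄ = [-7]
S = H·P̄·Hᵀ + R = [59]
K = P̄·Hᵀ·S⁻¹ = [24/59; -56/59; -5/59]
x' = x̄ + K·y = [-227/59, 97/59, -260/59]
P' = (I − K·H)·P̄ = [1961/59 -72/59 2008/59; -72/59 168/59 15/59; 2008/59 15/59 2748/59]

x' = [-227/59, 97/59, -260/59]
P' = [1961/59 -72/59 2008/59; -72/59 168/59 15/59; 2008/59 15/59 2748/59]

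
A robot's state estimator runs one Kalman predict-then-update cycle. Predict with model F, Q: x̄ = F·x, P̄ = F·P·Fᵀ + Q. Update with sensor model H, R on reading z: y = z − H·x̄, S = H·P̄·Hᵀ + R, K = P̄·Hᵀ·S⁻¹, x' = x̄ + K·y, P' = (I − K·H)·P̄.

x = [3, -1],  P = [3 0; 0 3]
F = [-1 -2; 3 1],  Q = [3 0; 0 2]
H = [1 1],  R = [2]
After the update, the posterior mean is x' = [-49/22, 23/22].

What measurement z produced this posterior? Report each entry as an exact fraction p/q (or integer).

z = [-2]

x̄ = F·x = [-1, 8]
P̄ = F·P·Fᵀ + Q = [18 -15; -15 32]
S = H·P̄·Hᵀ + R = [22]
K = P̄·Hᵀ·S⁻¹ = [3/22; 17/22]
x' − x̄ = [-27/22, -153/22] = K·y
y = (KᵀK)⁻¹·Kᵀ·(x' − x̄) = [-9]
z = y + H·x̄ = [-9] + [7] = [-2]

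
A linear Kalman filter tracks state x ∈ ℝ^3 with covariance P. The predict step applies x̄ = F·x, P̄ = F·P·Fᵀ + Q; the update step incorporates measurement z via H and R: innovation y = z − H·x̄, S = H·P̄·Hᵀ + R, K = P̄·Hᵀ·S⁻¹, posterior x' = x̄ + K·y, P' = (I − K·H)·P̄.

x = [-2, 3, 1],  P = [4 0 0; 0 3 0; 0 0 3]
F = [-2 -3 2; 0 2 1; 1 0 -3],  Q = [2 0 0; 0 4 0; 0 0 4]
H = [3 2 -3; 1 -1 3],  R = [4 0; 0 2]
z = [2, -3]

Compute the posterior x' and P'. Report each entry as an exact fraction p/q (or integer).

x̄ = F·x = [-3, 7, -5]
P̄ = F·P·Fᵀ + Q = [57 -12 -26; -12 19 -9; -26 -9 35]
y = z − H·x̄ = [-18, 22]
S = H·P̄·Hᵀ + R = [1340 -407; -407 315]
K = P̄·Hᵀ·S⁻¹ = [67212/256451 79515/256451; -14471/256451 -65917/256451; -27499/256451 36113/256451]
x' = x̄ + K·y = [-229839/256451, 605461/256451, 7213/256451]
P' = (I − K·H)·P̄ = [210642/256451 -414690/256451 -155434/256451; -414690/256451 1469042/256451 583966/256451; -155434/256451 583966/256451 270542/256451]

x' = [-229839/256451, 605461/256451, 7213/256451]
P' = [210642/256451 -414690/256451 -155434/256451; -414690/256451 1469042/256451 583966/256451; -155434/256451 583966/256451 270542/256451]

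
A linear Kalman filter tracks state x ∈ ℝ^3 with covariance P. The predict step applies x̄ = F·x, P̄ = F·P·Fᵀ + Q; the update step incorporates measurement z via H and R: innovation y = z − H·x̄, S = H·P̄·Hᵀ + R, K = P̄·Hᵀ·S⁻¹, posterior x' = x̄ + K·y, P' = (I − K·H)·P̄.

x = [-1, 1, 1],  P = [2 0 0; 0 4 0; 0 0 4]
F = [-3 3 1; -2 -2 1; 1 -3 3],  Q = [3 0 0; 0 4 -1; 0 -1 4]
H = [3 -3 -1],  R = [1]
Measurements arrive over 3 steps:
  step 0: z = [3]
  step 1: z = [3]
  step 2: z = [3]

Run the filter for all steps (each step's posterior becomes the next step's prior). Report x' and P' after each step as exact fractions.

step 0: x' = [3095/713, 1921/713, 1375/713], P' = [30817/1426 24379/1426 19077/1426; 24379/1426 22831/1426 4795/1426; 19077/1426 4795/1426 43107/1426]
step 1: x' = [-379317/122977, -30303097/4796103, 79675/11901], P' = [487380/122977 390536/122977 9359/3967; 390536/122977 125398766/4796103 -817007/11901; 9359/3967 -817007/11901 2537729/11901]
step 2: x' = [-244968664159/84072750009, 59507333757/28024250003, -507364416213/28024250003], P' = [335445563830/84072750009 60247267747/28024250003 154682850965/28024250003; 60247267747/28024250003 279789768091/28024250003 -653364470544/28024250003; 154682850965/28024250003 -653364470544/28024250003 2436312795493/28024250003]

step 0: x̄ = F·x = [7, 1, -1]
step 0: P̄ = F·P·Fᵀ + Q = [61 -8 -30; -8 32 31; -30 31 78]
step 0: y = z − H·x̄ = [-16]
step 0: S = H·P̄·Hᵀ + R = [1426]
step 0: K = P̄·Hᵀ·S⁻¹ = [237/1426; -151/1426; -261/1426]
step 0: x' = x̄ + K·y = [3095/713, 1921/713, 1375/713]
step 0: P' = (I − K·H)·P̄ = [30817/1426 24379/1426 19077/1426; 24379/1426 22831/1426 4795/1426; 19077/1426 4795/1426 43107/1426]
step 1: x̄ = F·x = [-2147/713, -8657/713, 47/23]
step 1: P̄ = F·P·Fᵀ + Q = [5703/1426 433/1426 3/46; 433/1426 362947/1426 5233/46; 3/46 5233/46 16511/46]
step 1: y = z − H·x̄ = [-514/23]
step 1: S = H·P̄·Hᵀ + R = [154713/46]
step 1: K = P̄·Hᵀ·S⁻¹ = [13/3967; -40315/154713; -2477/11901]
step 1: x' = x̄ + K·y = [-379317/122977, -30303097/4796103, 79675/11901]
step 1: P' = (I − K·H)·P̄ = [487380/122977 390536/122977 9359/3967; 390536/122977 125398766/4796103 -817007/11901; 9359/3967 -817007/11901 2537729/11901]
step 2: x̄ = F·x = [-465167/154713, 40767315/1598701, 57481001/1598701]
step 2: P̄ = F·P·Fᵀ + Q = [618806/154713 -15805/51571 -8283/51571; -15805/51571 1004372645/1598701 2248442688/1598701; -8283/51571 2248442688/1598701 5424732583/1598701]
step 2: y = z − H·x̄ = [198999226/1598701]
step 2: S = H·P̄·Hᵀ + R = [28024250003/1598701]
step 2: K = P̄·Hᵀ·S⁻¹ = [20909624/28024250003; -5263030488/28024250003; -12170830966/28024250003]
step 2: x' = x̄ + K·y = [-244968664159/84072750009, 59507333757/28024250003, -507364416213/28024250003]
step 2: P' = (I − K·H)·P̄ = [335445563830/84072750009 60247267747/28024250003 154682850965/28024250003; 60247267747/28024250003 279789768091/28024250003 -653364470544/28024250003; 154682850965/28024250003 -653364470544/28024250003 2436312795493/28024250003]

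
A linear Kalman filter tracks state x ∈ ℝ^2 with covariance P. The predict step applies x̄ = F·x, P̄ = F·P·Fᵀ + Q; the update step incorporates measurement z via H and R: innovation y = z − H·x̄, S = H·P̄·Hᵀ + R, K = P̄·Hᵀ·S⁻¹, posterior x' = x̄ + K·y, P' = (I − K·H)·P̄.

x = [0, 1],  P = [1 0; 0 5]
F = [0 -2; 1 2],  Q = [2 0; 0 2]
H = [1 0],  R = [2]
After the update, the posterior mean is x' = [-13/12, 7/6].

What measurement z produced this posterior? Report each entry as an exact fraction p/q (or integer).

x̄ = F·x = [-2, 2]
P̄ = F·P·Fᵀ + Q = [22 -20; -20 23]
S = H·P̄·Hᵀ + R = [24]
K = P̄·Hᵀ·S⁻¹ = [11/12; -5/6]
x' − x̄ = [11/12, -5/6] = K·y
y = (KᵀK)⁻¹·Kᵀ·(x' − x̄) = [1]
z = y + H·x̄ = [1] + [-2] = [-1]

z = [-1]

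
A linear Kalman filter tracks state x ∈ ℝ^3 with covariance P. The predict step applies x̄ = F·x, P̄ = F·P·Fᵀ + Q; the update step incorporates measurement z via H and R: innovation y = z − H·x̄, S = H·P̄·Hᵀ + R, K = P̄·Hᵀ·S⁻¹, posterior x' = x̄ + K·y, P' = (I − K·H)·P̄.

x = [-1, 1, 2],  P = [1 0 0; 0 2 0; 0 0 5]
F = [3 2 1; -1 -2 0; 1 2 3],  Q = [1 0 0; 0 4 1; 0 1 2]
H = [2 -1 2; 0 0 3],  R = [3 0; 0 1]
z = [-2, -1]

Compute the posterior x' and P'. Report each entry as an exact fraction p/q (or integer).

x' = [-56007/44824, -44479/44824, -3423/11206]
P' = [57367/44824 64879/44824 -683/11206; 64879/44824 177559/44824 961/11206; -683/11206 961/11206 614/5603]

x̄ = F·x = [1, -1, 7]
P̄ = F·P·Fᵀ + Q = [23 -11 26; -11 13 -8; 26 -8 56]
y = z − H·x̄ = [-19, -22]
S = H·P̄·Hᵀ + R = [616 516; 516 505]
K = P̄·Hᵀ·S⁻¹ = [14797/44824 -2049/11206; -13371/44824 2883/11206; 43/11206 1842/5603]
x' = x̄ + K·y = [-56007/44824, -44479/44824, -3423/11206]
P' = (I − K·H)·P̄ = [57367/44824 64879/44824 -683/11206; 64879/44824 177559/44824 961/11206; -683/11206 961/11206 614/5603]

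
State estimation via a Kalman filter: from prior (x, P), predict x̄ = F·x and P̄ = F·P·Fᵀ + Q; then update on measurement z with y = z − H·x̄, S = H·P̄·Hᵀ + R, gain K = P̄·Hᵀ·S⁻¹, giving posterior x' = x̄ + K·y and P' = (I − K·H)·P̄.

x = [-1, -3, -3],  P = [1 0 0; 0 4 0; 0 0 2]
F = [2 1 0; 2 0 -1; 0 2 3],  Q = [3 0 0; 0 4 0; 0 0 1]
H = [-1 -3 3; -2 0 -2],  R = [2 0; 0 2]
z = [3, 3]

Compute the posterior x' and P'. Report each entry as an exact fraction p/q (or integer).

x' = [-1533/1991, -3099/1991, -1673/1991]
P' = [40465/35838 -6946/5973 -31043/35838; -6946/5973 3590/1991 7784/5973; -31043/35838 7784/5973 39289/35838]

x̄ = F·x = [-5, 1, -15]
P̄ = F·P·Fᵀ + Q = [11 4 8; 4 10 -6; 8 -6 35]
y = z − H·x̄ = [46, -37]
S = H·P̄·Hᵀ + R = [502 -232; -232 250]
K = P̄·Hᵀ·S⁻¹ = [-4283/35838 -4711/17919; -1006/5973 -838/5973; 4399/35838 -4123/17919]
x' = x̄ + K·y = [-1533/1991, -3099/1991, -1673/1991]
P' = (I − K·H)·P̄ = [40465/35838 -6946/5973 -31043/35838; -6946/5973 3590/1991 7784/5973; -31043/35838 7784/5973 39289/35838]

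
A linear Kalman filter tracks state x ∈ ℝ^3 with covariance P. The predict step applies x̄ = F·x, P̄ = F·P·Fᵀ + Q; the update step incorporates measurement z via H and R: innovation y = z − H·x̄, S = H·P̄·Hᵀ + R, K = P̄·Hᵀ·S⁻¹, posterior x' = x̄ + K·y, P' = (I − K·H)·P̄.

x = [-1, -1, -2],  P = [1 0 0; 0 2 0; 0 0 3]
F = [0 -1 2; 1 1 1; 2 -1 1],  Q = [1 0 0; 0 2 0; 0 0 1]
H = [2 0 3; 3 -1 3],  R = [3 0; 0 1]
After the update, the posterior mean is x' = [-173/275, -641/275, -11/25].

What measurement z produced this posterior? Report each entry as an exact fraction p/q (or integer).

z = [-2, -1]

x̄ = F·x = [-3, -4, -3]
P̄ = F·P·Fᵀ + Q = [15 4 8; 4 8 3; 8 3 10]
S = H·P̄·Hᵀ + R = [249 283; 283 336]
K = P̄·Hᵀ·S⁻¹ = [-251/3575 903/3575; 2033/3575 -1574/3575; 93/325 -29/325]
x' − x̄ = [652/275, 459/275, 64/25] = K·y
y = (KᵀK)⁻¹·Kᵀ·(x' − x̄) = [13, 13]
z = y + H·x̄ = [13, 13] + [-15, -14] = [-2, -1]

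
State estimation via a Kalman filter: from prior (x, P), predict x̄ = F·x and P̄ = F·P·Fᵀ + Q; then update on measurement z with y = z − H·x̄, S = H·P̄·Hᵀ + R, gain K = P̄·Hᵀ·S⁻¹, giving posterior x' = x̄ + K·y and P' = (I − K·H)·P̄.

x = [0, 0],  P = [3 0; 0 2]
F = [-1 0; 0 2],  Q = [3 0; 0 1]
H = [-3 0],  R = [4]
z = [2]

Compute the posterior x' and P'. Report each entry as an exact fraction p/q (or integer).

x̄ = F·x = [0, 0]
P̄ = F·P·Fᵀ + Q = [6 0; 0 9]
y = z − H·x̄ = [2]
S = H·P̄·Hᵀ + R = [58]
K = P̄·Hᵀ·S⁻¹ = [-9/29; 0]
x' = x̄ + K·y = [-18/29, 0]
P' = (I − K·H)·P̄ = [12/29 0; 0 9]

x' = [-18/29, 0]
P' = [12/29 0; 0 9]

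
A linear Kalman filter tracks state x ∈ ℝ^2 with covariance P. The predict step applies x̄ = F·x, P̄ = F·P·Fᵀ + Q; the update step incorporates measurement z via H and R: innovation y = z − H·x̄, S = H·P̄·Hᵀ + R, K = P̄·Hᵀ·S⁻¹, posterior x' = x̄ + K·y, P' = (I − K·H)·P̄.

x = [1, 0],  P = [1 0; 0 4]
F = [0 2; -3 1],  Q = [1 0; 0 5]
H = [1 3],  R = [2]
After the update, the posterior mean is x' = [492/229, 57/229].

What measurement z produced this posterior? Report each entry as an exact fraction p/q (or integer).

x̄ = F·x = [0, -3]
P̄ = F·P·Fᵀ + Q = [17 8; 8 18]
S = H·P̄·Hᵀ + R = [229]
K = P̄·Hᵀ·S⁻¹ = [41/229; 62/229]
x' − x̄ = [492/229, 744/229] = K·y
y = (KᵀK)⁻¹·Kᵀ·(x' − x̄) = [12]
z = y + H·x̄ = [12] + [-9] = [3]

z = [3]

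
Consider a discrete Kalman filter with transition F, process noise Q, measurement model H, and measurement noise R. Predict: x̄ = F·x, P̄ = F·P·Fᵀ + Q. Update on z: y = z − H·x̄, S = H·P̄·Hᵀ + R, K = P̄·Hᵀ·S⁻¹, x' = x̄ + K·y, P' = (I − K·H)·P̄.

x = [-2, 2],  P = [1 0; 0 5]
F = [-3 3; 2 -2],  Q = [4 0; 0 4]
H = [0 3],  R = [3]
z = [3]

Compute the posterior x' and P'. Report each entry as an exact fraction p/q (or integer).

x̄ = F·x = [12, -8]
P̄ = F·P·Fᵀ + Q = [58 -36; -36 28]
y = z − H·x̄ = [27]
S = H·P̄·Hᵀ + R = [255]
K = P̄·Hᵀ·S⁻¹ = [-36/85; 28/85]
x' = x̄ + K·y = [48/85, 76/85]
P' = (I − K·H)·P̄ = [1042/85 -36/85; -36/85 28/85]

x' = [48/85, 76/85]
P' = [1042/85 -36/85; -36/85 28/85]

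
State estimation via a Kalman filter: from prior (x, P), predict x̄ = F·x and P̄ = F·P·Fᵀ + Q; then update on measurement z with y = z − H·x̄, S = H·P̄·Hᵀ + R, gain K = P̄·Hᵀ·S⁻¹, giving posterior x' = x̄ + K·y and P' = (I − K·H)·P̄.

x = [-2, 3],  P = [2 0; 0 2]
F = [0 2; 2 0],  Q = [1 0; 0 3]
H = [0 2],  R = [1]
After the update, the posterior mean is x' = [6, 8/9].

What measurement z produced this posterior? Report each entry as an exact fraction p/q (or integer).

x̄ = F·x = [6, -4]
P̄ = F·P·Fᵀ + Q = [9 0; 0 11]
S = H·P̄·Hᵀ + R = [45]
K = P̄·Hᵀ·S⁻¹ = [0; 22/45]
x' − x̄ = [0, 44/9] = K·y
y = (KᵀK)⁻¹·Kᵀ·(x' − x̄) = [10]
z = y + H·x̄ = [10] + [-8] = [2]

z = [2]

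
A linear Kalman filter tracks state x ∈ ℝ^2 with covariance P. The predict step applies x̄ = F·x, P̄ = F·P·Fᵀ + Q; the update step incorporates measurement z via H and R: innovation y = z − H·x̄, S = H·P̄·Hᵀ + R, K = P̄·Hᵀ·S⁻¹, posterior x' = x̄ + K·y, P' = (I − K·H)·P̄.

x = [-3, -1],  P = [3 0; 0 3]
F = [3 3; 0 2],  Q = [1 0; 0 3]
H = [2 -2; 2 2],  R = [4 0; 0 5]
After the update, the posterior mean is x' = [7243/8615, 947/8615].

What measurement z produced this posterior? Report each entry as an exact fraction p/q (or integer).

z = [2, 2]

x̄ = F·x = [-12, -2]
P̄ = F·P·Fᵀ + Q = [55 18; 18 15]
S = H·P̄·Hᵀ + R = [140 160; 160 429]
K = P̄·Hᵀ·S⁻¹ = [4193/17230 430/1723; -3993/17230 414/1723]
x' − x̄ = [110623/8615, 18177/8615] = K·y
y = (KᵀK)⁻¹·Kᵀ·(x' − x̄) = [22, 30]
z = y + H·x̄ = [22, 30] + [-20, -28] = [2, 2]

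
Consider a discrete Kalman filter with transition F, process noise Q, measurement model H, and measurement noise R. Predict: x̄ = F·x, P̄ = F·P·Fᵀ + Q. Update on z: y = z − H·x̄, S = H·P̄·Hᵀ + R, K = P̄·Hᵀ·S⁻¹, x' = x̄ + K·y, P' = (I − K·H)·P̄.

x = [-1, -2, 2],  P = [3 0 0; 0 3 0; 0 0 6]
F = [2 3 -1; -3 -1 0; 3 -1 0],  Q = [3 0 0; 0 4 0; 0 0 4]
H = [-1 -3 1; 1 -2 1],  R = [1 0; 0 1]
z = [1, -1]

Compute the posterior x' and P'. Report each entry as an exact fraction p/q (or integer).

x̄ = F·x = [-10, 5, -1]
P̄ = F·P·Fᵀ + Q = [48 -27 9; -27 34 -24; 9 -24 34]
y = z − H·x̄ = [7, 20]
S = H·P̄·Hᵀ + R = [353 337; 337 441]
K = P̄·Hᵀ·S⁻¹ = [-18885/42104 25029/42104; -889/10526 -2161/10526; 6055/21052 -283/21052]
x' = x̄ + K·y = [-52655/42104, 3187/10526, 15673/21052]
P' = (I − K·H)·P̄ = [35943/42104 -6993/10526 -33429/21052; -6993/10526 6357/5263 15130/5263; -33429/21052 15130/5263 77093/10526]

x' = [-52655/42104, 3187/10526, 15673/21052]
P' = [35943/42104 -6993/10526 -33429/21052; -6993/10526 6357/5263 15130/5263; -33429/21052 15130/5263 77093/10526]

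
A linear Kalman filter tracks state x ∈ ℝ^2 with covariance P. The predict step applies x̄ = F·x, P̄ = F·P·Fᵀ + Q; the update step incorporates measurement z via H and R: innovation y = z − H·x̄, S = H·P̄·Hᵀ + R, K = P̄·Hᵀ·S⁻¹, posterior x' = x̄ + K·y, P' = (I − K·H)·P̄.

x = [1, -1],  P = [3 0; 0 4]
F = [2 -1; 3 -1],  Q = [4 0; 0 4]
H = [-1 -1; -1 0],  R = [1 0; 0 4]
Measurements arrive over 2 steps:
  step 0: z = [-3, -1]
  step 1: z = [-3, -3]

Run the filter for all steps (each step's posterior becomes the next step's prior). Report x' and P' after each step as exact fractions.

step 0: x̄ = F·x = [3, 4]
step 0: P̄ = F·P·Fᵀ + Q = [20 22; 22 35]
step 0: y = z − H·x̄ = [4, 2]
step 0: S = H·P̄·Hᵀ + R = [100 42; 42 24]
step 0: K = P̄·Hᵀ·S⁻¹ = [-14/53 -59/159; -37/53 97/318]
step 0: x' = x̄ + K·y = [191/159, 289/159]
step 0: P' = (I − K·H)·P̄ = [236/159 -194/159; -194/159 305/159]
step 1: x̄ = F·x = [31/53, 284/159]
step 1: P̄ = F·P·Fᵀ + Q = [887/53 897/53; 897/53 4229/159]
step 1: y = z − H·x̄ = [-100/159, -128/53]
step 1: S = H·P̄·Hᵀ + R = [12431/159 1784/53; 1784/53 1099/53]
step 1: K = P̄·Hᵀ·S⁻¹ = [-21408/77617 -27893/77617; -52912/77617 22541/77617]
step 1: x' = x̄ + K·y = [126227/77617, 117476/77617]
step 1: P' = (I − K·H)·P̄ = [111572/77617 -90164/77617; -90164/77617 143076/77617]

step 0: x' = [191/159, 289/159], P' = [236/159 -194/159; -194/159 305/159]
step 1: x' = [126227/77617, 117476/77617], P' = [111572/77617 -90164/77617; -90164/77617 143076/77617]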